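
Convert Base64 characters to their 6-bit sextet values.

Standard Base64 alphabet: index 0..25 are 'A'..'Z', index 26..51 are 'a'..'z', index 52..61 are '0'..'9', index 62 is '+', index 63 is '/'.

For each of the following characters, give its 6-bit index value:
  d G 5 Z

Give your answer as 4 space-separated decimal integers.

Answer: 29 6 57 25

Derivation:
'd': a..z range, 26 + ord('d') − ord('a') = 29
'G': A..Z range, ord('G') − ord('A') = 6
'5': 0..9 range, 52 + ord('5') − ord('0') = 57
'Z': A..Z range, ord('Z') − ord('A') = 25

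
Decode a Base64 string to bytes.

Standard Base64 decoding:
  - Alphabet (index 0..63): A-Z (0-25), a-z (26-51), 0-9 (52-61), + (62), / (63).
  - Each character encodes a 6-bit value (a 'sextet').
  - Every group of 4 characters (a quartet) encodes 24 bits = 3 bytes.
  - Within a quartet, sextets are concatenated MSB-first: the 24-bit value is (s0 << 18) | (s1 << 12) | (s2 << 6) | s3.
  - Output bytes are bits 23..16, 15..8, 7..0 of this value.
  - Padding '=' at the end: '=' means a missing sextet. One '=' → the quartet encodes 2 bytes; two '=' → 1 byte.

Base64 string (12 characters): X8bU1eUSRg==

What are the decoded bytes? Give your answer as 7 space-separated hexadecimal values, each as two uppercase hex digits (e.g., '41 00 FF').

After char 0 ('X'=23): chars_in_quartet=1 acc=0x17 bytes_emitted=0
After char 1 ('8'=60): chars_in_quartet=2 acc=0x5FC bytes_emitted=0
After char 2 ('b'=27): chars_in_quartet=3 acc=0x17F1B bytes_emitted=0
After char 3 ('U'=20): chars_in_quartet=4 acc=0x5FC6D4 -> emit 5F C6 D4, reset; bytes_emitted=3
After char 4 ('1'=53): chars_in_quartet=1 acc=0x35 bytes_emitted=3
After char 5 ('e'=30): chars_in_quartet=2 acc=0xD5E bytes_emitted=3
After char 6 ('U'=20): chars_in_quartet=3 acc=0x35794 bytes_emitted=3
After char 7 ('S'=18): chars_in_quartet=4 acc=0xD5E512 -> emit D5 E5 12, reset; bytes_emitted=6
After char 8 ('R'=17): chars_in_quartet=1 acc=0x11 bytes_emitted=6
After char 9 ('g'=32): chars_in_quartet=2 acc=0x460 bytes_emitted=6
Padding '==': partial quartet acc=0x460 -> emit 46; bytes_emitted=7

Answer: 5F C6 D4 D5 E5 12 46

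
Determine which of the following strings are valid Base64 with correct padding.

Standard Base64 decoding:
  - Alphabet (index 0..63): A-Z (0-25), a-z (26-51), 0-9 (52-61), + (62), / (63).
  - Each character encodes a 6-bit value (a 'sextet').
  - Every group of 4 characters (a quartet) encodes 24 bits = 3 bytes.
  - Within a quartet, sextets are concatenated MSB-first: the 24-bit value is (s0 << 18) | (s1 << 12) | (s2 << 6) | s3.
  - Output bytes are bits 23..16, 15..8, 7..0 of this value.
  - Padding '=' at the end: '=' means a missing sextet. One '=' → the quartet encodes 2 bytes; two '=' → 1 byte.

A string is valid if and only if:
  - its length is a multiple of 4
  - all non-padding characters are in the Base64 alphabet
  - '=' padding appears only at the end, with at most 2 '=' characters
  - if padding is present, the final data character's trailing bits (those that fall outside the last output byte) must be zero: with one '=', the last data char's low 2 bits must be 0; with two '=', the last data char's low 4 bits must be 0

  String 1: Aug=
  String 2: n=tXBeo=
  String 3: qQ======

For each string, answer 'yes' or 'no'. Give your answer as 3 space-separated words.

String 1: 'Aug=' → valid
String 2: 'n=tXBeo=' → invalid (bad char(s): ['=']; '=' in middle)
String 3: 'qQ======' → invalid (6 pad chars (max 2))

Answer: yes no no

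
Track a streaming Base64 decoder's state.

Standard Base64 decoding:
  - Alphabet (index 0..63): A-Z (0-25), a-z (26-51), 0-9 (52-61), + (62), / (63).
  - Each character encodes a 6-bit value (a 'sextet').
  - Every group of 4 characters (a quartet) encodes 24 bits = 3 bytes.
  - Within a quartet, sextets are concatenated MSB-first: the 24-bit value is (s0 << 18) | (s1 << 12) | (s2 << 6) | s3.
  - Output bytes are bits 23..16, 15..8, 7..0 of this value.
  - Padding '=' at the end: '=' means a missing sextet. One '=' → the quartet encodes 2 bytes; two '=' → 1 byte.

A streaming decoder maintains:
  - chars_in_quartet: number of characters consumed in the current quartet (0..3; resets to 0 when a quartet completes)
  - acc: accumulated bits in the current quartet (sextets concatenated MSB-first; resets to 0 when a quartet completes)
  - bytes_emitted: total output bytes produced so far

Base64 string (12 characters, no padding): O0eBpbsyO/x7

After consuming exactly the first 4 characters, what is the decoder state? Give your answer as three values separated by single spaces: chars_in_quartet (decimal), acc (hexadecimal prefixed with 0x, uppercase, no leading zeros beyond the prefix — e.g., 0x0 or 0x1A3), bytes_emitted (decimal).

After char 0 ('O'=14): chars_in_quartet=1 acc=0xE bytes_emitted=0
After char 1 ('0'=52): chars_in_quartet=2 acc=0x3B4 bytes_emitted=0
After char 2 ('e'=30): chars_in_quartet=3 acc=0xED1E bytes_emitted=0
After char 3 ('B'=1): chars_in_quartet=4 acc=0x3B4781 -> emit 3B 47 81, reset; bytes_emitted=3

Answer: 0 0x0 3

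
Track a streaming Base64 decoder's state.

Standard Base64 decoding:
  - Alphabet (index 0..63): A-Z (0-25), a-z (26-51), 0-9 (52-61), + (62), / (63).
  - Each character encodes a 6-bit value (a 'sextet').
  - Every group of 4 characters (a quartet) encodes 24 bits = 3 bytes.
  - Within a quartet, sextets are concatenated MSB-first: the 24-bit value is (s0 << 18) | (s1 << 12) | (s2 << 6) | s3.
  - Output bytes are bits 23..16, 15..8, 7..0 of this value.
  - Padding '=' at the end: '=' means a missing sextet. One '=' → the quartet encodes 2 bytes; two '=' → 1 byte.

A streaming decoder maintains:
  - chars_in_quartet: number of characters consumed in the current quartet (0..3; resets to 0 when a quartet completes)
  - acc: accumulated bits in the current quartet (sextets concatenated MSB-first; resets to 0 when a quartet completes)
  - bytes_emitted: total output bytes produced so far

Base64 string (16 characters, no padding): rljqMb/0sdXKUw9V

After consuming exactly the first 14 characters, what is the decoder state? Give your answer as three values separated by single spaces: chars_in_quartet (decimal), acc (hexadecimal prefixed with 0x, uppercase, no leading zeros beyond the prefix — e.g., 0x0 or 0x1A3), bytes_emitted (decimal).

Answer: 2 0x530 9

Derivation:
After char 0 ('r'=43): chars_in_quartet=1 acc=0x2B bytes_emitted=0
After char 1 ('l'=37): chars_in_quartet=2 acc=0xAE5 bytes_emitted=0
After char 2 ('j'=35): chars_in_quartet=3 acc=0x2B963 bytes_emitted=0
After char 3 ('q'=42): chars_in_quartet=4 acc=0xAE58EA -> emit AE 58 EA, reset; bytes_emitted=3
After char 4 ('M'=12): chars_in_quartet=1 acc=0xC bytes_emitted=3
After char 5 ('b'=27): chars_in_quartet=2 acc=0x31B bytes_emitted=3
After char 6 ('/'=63): chars_in_quartet=3 acc=0xC6FF bytes_emitted=3
After char 7 ('0'=52): chars_in_quartet=4 acc=0x31BFF4 -> emit 31 BF F4, reset; bytes_emitted=6
After char 8 ('s'=44): chars_in_quartet=1 acc=0x2C bytes_emitted=6
After char 9 ('d'=29): chars_in_quartet=2 acc=0xB1D bytes_emitted=6
After char 10 ('X'=23): chars_in_quartet=3 acc=0x2C757 bytes_emitted=6
After char 11 ('K'=10): chars_in_quartet=4 acc=0xB1D5CA -> emit B1 D5 CA, reset; bytes_emitted=9
After char 12 ('U'=20): chars_in_quartet=1 acc=0x14 bytes_emitted=9
After char 13 ('w'=48): chars_in_quartet=2 acc=0x530 bytes_emitted=9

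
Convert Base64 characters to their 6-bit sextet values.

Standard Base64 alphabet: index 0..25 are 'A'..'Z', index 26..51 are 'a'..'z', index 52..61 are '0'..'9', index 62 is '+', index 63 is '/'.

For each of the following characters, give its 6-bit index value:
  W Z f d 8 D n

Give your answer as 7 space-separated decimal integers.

Answer: 22 25 31 29 60 3 39

Derivation:
'W': A..Z range, ord('W') − ord('A') = 22
'Z': A..Z range, ord('Z') − ord('A') = 25
'f': a..z range, 26 + ord('f') − ord('a') = 31
'd': a..z range, 26 + ord('d') − ord('a') = 29
'8': 0..9 range, 52 + ord('8') − ord('0') = 60
'D': A..Z range, ord('D') − ord('A') = 3
'n': a..z range, 26 + ord('n') − ord('a') = 39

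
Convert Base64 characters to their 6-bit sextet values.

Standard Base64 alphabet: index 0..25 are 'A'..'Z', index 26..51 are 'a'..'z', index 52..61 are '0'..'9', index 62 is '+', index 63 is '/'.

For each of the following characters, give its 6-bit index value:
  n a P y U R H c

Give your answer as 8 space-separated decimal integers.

'n': a..z range, 26 + ord('n') − ord('a') = 39
'a': a..z range, 26 + ord('a') − ord('a') = 26
'P': A..Z range, ord('P') − ord('A') = 15
'y': a..z range, 26 + ord('y') − ord('a') = 50
'U': A..Z range, ord('U') − ord('A') = 20
'R': A..Z range, ord('R') − ord('A') = 17
'H': A..Z range, ord('H') − ord('A') = 7
'c': a..z range, 26 + ord('c') − ord('a') = 28

Answer: 39 26 15 50 20 17 7 28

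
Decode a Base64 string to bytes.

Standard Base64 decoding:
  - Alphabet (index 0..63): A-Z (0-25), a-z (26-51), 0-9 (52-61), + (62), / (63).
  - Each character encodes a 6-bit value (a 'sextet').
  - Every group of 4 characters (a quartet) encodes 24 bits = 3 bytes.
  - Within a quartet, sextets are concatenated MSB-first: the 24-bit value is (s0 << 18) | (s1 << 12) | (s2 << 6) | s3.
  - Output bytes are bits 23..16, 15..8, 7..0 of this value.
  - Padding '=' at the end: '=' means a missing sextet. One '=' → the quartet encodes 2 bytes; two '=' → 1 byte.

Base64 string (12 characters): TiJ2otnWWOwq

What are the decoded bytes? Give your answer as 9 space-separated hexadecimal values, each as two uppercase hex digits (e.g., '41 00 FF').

Answer: 4E 22 76 A2 D9 D6 58 EC 2A

Derivation:
After char 0 ('T'=19): chars_in_quartet=1 acc=0x13 bytes_emitted=0
After char 1 ('i'=34): chars_in_quartet=2 acc=0x4E2 bytes_emitted=0
After char 2 ('J'=9): chars_in_quartet=3 acc=0x13889 bytes_emitted=0
After char 3 ('2'=54): chars_in_quartet=4 acc=0x4E2276 -> emit 4E 22 76, reset; bytes_emitted=3
After char 4 ('o'=40): chars_in_quartet=1 acc=0x28 bytes_emitted=3
After char 5 ('t'=45): chars_in_quartet=2 acc=0xA2D bytes_emitted=3
After char 6 ('n'=39): chars_in_quartet=3 acc=0x28B67 bytes_emitted=3
After char 7 ('W'=22): chars_in_quartet=4 acc=0xA2D9D6 -> emit A2 D9 D6, reset; bytes_emitted=6
After char 8 ('W'=22): chars_in_quartet=1 acc=0x16 bytes_emitted=6
After char 9 ('O'=14): chars_in_quartet=2 acc=0x58E bytes_emitted=6
After char 10 ('w'=48): chars_in_quartet=3 acc=0x163B0 bytes_emitted=6
After char 11 ('q'=42): chars_in_quartet=4 acc=0x58EC2A -> emit 58 EC 2A, reset; bytes_emitted=9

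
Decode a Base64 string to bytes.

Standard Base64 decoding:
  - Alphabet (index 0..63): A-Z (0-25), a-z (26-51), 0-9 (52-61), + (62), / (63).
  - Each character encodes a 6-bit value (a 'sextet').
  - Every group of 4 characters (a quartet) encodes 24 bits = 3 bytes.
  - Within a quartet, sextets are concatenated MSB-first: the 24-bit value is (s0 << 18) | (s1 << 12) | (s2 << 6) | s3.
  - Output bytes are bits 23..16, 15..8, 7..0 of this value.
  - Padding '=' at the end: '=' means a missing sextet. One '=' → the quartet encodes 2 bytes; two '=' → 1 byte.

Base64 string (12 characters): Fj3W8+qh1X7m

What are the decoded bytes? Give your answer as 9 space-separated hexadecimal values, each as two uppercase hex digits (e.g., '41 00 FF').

Answer: 16 3D D6 F3 EA A1 D5 7E E6

Derivation:
After char 0 ('F'=5): chars_in_quartet=1 acc=0x5 bytes_emitted=0
After char 1 ('j'=35): chars_in_quartet=2 acc=0x163 bytes_emitted=0
After char 2 ('3'=55): chars_in_quartet=3 acc=0x58F7 bytes_emitted=0
After char 3 ('W'=22): chars_in_quartet=4 acc=0x163DD6 -> emit 16 3D D6, reset; bytes_emitted=3
After char 4 ('8'=60): chars_in_quartet=1 acc=0x3C bytes_emitted=3
After char 5 ('+'=62): chars_in_quartet=2 acc=0xF3E bytes_emitted=3
After char 6 ('q'=42): chars_in_quartet=3 acc=0x3CFAA bytes_emitted=3
After char 7 ('h'=33): chars_in_quartet=4 acc=0xF3EAA1 -> emit F3 EA A1, reset; bytes_emitted=6
After char 8 ('1'=53): chars_in_quartet=1 acc=0x35 bytes_emitted=6
After char 9 ('X'=23): chars_in_quartet=2 acc=0xD57 bytes_emitted=6
After char 10 ('7'=59): chars_in_quartet=3 acc=0x355FB bytes_emitted=6
After char 11 ('m'=38): chars_in_quartet=4 acc=0xD57EE6 -> emit D5 7E E6, reset; bytes_emitted=9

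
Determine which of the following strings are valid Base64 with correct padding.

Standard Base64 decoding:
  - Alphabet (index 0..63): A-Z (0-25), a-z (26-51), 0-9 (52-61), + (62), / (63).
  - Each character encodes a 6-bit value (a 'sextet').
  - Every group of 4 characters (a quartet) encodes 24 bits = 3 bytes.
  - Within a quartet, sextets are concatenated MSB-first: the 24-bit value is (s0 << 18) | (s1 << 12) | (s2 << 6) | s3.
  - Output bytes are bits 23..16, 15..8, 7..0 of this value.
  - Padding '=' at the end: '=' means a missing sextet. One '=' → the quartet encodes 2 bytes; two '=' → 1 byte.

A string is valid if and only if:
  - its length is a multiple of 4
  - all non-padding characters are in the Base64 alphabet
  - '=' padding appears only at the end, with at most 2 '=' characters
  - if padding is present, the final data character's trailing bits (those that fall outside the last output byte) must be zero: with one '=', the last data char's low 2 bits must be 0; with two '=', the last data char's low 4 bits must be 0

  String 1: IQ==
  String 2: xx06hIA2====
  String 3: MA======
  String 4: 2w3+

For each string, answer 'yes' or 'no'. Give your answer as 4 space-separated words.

String 1: 'IQ==' → valid
String 2: 'xx06hIA2====' → invalid (4 pad chars (max 2))
String 3: 'MA======' → invalid (6 pad chars (max 2))
String 4: '2w3+' → valid

Answer: yes no no yes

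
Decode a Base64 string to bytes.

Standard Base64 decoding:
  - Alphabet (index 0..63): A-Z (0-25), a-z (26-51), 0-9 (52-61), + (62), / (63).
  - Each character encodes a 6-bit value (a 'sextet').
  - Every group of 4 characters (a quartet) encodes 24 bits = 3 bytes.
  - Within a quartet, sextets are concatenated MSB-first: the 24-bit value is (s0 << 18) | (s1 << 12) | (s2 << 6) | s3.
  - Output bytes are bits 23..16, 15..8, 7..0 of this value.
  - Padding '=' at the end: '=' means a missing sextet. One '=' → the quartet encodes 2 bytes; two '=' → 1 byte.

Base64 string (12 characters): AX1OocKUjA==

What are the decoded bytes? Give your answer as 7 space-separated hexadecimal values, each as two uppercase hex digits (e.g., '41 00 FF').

Answer: 01 7D 4E A1 C2 94 8C

Derivation:
After char 0 ('A'=0): chars_in_quartet=1 acc=0x0 bytes_emitted=0
After char 1 ('X'=23): chars_in_quartet=2 acc=0x17 bytes_emitted=0
After char 2 ('1'=53): chars_in_quartet=3 acc=0x5F5 bytes_emitted=0
After char 3 ('O'=14): chars_in_quartet=4 acc=0x17D4E -> emit 01 7D 4E, reset; bytes_emitted=3
After char 4 ('o'=40): chars_in_quartet=1 acc=0x28 bytes_emitted=3
After char 5 ('c'=28): chars_in_quartet=2 acc=0xA1C bytes_emitted=3
After char 6 ('K'=10): chars_in_quartet=3 acc=0x2870A bytes_emitted=3
After char 7 ('U'=20): chars_in_quartet=4 acc=0xA1C294 -> emit A1 C2 94, reset; bytes_emitted=6
After char 8 ('j'=35): chars_in_quartet=1 acc=0x23 bytes_emitted=6
After char 9 ('A'=0): chars_in_quartet=2 acc=0x8C0 bytes_emitted=6
Padding '==': partial quartet acc=0x8C0 -> emit 8C; bytes_emitted=7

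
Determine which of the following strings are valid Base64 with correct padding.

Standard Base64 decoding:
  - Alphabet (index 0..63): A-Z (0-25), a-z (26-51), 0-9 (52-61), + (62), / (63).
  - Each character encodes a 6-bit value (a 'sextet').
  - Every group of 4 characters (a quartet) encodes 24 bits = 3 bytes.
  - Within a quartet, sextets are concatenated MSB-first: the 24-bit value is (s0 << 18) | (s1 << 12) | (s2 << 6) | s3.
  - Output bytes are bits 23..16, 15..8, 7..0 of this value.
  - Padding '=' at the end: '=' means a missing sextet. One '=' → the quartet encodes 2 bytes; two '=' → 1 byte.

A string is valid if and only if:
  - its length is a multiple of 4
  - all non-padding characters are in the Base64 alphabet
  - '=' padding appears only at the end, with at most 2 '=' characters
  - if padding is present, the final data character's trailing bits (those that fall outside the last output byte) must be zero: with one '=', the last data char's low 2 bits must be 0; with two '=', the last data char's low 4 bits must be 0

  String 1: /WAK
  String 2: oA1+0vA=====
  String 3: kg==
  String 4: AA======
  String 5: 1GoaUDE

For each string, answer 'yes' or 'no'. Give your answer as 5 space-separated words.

String 1: '/WAK' → valid
String 2: 'oA1+0vA=====' → invalid (5 pad chars (max 2))
String 3: 'kg==' → valid
String 4: 'AA======' → invalid (6 pad chars (max 2))
String 5: '1GoaUDE' → invalid (len=7 not mult of 4)

Answer: yes no yes no no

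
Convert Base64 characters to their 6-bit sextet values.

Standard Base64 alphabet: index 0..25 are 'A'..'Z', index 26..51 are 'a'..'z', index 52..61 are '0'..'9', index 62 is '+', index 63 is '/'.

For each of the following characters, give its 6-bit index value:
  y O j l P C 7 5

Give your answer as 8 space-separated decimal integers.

Answer: 50 14 35 37 15 2 59 57

Derivation:
'y': a..z range, 26 + ord('y') − ord('a') = 50
'O': A..Z range, ord('O') − ord('A') = 14
'j': a..z range, 26 + ord('j') − ord('a') = 35
'l': a..z range, 26 + ord('l') − ord('a') = 37
'P': A..Z range, ord('P') − ord('A') = 15
'C': A..Z range, ord('C') − ord('A') = 2
'7': 0..9 range, 52 + ord('7') − ord('0') = 59
'5': 0..9 range, 52 + ord('5') − ord('0') = 57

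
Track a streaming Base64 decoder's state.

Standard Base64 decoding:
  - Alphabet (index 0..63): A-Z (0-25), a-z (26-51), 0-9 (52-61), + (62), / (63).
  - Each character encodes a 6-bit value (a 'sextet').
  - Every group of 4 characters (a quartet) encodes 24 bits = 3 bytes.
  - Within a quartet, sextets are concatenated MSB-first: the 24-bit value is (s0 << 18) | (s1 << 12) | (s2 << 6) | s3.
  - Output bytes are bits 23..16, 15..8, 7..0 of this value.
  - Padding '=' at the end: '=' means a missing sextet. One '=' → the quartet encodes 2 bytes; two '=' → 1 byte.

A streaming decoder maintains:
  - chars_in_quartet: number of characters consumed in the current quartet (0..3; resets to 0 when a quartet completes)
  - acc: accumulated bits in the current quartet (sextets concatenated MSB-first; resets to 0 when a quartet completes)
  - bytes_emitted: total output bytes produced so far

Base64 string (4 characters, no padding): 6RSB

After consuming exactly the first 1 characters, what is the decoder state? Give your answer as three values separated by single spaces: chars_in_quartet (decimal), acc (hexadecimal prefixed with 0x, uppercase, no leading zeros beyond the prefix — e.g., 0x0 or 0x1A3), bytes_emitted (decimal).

After char 0 ('6'=58): chars_in_quartet=1 acc=0x3A bytes_emitted=0

Answer: 1 0x3A 0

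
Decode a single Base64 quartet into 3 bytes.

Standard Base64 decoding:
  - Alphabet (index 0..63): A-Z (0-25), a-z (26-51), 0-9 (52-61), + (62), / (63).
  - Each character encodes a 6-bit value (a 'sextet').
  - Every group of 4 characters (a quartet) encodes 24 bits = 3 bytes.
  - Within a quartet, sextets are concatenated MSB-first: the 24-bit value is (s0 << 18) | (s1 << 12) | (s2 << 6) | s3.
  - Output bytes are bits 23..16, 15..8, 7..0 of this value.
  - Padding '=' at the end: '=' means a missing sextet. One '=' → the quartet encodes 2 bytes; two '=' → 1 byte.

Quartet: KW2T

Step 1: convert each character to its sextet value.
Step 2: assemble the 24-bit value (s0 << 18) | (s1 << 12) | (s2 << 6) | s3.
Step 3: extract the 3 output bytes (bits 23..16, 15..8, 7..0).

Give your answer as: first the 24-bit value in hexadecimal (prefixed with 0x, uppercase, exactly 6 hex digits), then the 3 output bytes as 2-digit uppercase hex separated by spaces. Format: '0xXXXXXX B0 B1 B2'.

Sextets: K=10, W=22, 2=54, T=19
24-bit: (10<<18) | (22<<12) | (54<<6) | 19
      = 0x280000 | 0x016000 | 0x000D80 | 0x000013
      = 0x296D93
Bytes: (v>>16)&0xFF=29, (v>>8)&0xFF=6D, v&0xFF=93

Answer: 0x296D93 29 6D 93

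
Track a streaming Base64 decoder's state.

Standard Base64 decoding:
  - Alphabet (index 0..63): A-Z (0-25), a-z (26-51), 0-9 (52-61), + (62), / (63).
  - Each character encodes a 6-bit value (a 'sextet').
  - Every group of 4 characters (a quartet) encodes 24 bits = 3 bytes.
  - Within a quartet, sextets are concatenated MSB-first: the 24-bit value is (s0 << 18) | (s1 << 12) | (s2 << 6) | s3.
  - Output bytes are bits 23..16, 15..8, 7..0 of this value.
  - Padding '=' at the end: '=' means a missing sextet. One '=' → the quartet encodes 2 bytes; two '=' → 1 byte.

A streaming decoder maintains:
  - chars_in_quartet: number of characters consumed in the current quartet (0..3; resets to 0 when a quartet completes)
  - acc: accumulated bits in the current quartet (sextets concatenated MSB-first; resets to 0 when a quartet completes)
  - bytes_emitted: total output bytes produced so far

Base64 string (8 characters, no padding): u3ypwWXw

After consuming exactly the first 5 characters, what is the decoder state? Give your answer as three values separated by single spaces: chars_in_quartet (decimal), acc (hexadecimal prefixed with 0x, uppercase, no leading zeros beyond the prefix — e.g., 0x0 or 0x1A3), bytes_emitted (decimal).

Answer: 1 0x30 3

Derivation:
After char 0 ('u'=46): chars_in_quartet=1 acc=0x2E bytes_emitted=0
After char 1 ('3'=55): chars_in_quartet=2 acc=0xBB7 bytes_emitted=0
After char 2 ('y'=50): chars_in_quartet=3 acc=0x2EDF2 bytes_emitted=0
After char 3 ('p'=41): chars_in_quartet=4 acc=0xBB7CA9 -> emit BB 7C A9, reset; bytes_emitted=3
After char 4 ('w'=48): chars_in_quartet=1 acc=0x30 bytes_emitted=3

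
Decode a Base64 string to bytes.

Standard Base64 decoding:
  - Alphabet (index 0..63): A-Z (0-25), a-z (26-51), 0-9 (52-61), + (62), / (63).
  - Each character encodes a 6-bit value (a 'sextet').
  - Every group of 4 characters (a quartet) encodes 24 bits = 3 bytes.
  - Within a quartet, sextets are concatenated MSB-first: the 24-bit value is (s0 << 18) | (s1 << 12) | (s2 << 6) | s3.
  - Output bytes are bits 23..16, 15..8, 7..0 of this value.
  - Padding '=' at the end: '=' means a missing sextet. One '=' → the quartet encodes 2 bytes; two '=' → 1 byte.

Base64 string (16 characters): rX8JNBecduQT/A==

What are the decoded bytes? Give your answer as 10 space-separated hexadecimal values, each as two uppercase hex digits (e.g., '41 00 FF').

After char 0 ('r'=43): chars_in_quartet=1 acc=0x2B bytes_emitted=0
After char 1 ('X'=23): chars_in_quartet=2 acc=0xAD7 bytes_emitted=0
After char 2 ('8'=60): chars_in_quartet=3 acc=0x2B5FC bytes_emitted=0
After char 3 ('J'=9): chars_in_quartet=4 acc=0xAD7F09 -> emit AD 7F 09, reset; bytes_emitted=3
After char 4 ('N'=13): chars_in_quartet=1 acc=0xD bytes_emitted=3
After char 5 ('B'=1): chars_in_quartet=2 acc=0x341 bytes_emitted=3
After char 6 ('e'=30): chars_in_quartet=3 acc=0xD05E bytes_emitted=3
After char 7 ('c'=28): chars_in_quartet=4 acc=0x34179C -> emit 34 17 9C, reset; bytes_emitted=6
After char 8 ('d'=29): chars_in_quartet=1 acc=0x1D bytes_emitted=6
After char 9 ('u'=46): chars_in_quartet=2 acc=0x76E bytes_emitted=6
After char 10 ('Q'=16): chars_in_quartet=3 acc=0x1DB90 bytes_emitted=6
After char 11 ('T'=19): chars_in_quartet=4 acc=0x76E413 -> emit 76 E4 13, reset; bytes_emitted=9
After char 12 ('/'=63): chars_in_quartet=1 acc=0x3F bytes_emitted=9
After char 13 ('A'=0): chars_in_quartet=2 acc=0xFC0 bytes_emitted=9
Padding '==': partial quartet acc=0xFC0 -> emit FC; bytes_emitted=10

Answer: AD 7F 09 34 17 9C 76 E4 13 FC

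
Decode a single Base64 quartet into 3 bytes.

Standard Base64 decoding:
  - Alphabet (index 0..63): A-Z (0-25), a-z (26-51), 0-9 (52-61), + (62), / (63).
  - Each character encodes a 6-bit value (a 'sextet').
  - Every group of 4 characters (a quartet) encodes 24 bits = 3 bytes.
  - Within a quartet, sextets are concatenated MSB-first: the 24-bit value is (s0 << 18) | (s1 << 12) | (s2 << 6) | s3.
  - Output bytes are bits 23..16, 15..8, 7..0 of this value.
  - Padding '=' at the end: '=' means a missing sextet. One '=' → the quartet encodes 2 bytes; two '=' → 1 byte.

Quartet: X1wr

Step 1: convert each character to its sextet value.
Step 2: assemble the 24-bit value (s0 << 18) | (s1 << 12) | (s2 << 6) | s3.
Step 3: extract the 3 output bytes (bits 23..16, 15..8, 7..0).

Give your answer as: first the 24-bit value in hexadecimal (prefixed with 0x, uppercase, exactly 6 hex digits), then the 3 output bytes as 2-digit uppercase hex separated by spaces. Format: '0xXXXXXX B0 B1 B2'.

Answer: 0x5F5C2B 5F 5C 2B

Derivation:
Sextets: X=23, 1=53, w=48, r=43
24-bit: (23<<18) | (53<<12) | (48<<6) | 43
      = 0x5C0000 | 0x035000 | 0x000C00 | 0x00002B
      = 0x5F5C2B
Bytes: (v>>16)&0xFF=5F, (v>>8)&0xFF=5C, v&0xFF=2B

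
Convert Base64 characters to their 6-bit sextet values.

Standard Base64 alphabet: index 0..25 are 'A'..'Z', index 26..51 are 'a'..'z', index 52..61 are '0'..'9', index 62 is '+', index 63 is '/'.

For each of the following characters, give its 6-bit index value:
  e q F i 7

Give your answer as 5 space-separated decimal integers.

Answer: 30 42 5 34 59

Derivation:
'e': a..z range, 26 + ord('e') − ord('a') = 30
'q': a..z range, 26 + ord('q') − ord('a') = 42
'F': A..Z range, ord('F') − ord('A') = 5
'i': a..z range, 26 + ord('i') − ord('a') = 34
'7': 0..9 range, 52 + ord('7') − ord('0') = 59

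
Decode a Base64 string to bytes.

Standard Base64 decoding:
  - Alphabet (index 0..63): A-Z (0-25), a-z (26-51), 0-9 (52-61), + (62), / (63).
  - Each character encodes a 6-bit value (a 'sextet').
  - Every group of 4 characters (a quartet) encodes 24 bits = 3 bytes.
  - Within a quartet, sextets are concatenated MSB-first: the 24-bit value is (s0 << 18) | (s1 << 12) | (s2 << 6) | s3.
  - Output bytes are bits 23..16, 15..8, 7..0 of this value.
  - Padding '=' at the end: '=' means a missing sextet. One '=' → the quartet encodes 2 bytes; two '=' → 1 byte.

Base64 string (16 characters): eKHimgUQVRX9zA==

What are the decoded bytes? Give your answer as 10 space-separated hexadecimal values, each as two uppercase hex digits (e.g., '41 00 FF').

Answer: 78 A1 E2 9A 05 10 55 15 FD CC

Derivation:
After char 0 ('e'=30): chars_in_quartet=1 acc=0x1E bytes_emitted=0
After char 1 ('K'=10): chars_in_quartet=2 acc=0x78A bytes_emitted=0
After char 2 ('H'=7): chars_in_quartet=3 acc=0x1E287 bytes_emitted=0
After char 3 ('i'=34): chars_in_quartet=4 acc=0x78A1E2 -> emit 78 A1 E2, reset; bytes_emitted=3
After char 4 ('m'=38): chars_in_quartet=1 acc=0x26 bytes_emitted=3
After char 5 ('g'=32): chars_in_quartet=2 acc=0x9A0 bytes_emitted=3
After char 6 ('U'=20): chars_in_quartet=3 acc=0x26814 bytes_emitted=3
After char 7 ('Q'=16): chars_in_quartet=4 acc=0x9A0510 -> emit 9A 05 10, reset; bytes_emitted=6
After char 8 ('V'=21): chars_in_quartet=1 acc=0x15 bytes_emitted=6
After char 9 ('R'=17): chars_in_quartet=2 acc=0x551 bytes_emitted=6
After char 10 ('X'=23): chars_in_quartet=3 acc=0x15457 bytes_emitted=6
After char 11 ('9'=61): chars_in_quartet=4 acc=0x5515FD -> emit 55 15 FD, reset; bytes_emitted=9
After char 12 ('z'=51): chars_in_quartet=1 acc=0x33 bytes_emitted=9
After char 13 ('A'=0): chars_in_quartet=2 acc=0xCC0 bytes_emitted=9
Padding '==': partial quartet acc=0xCC0 -> emit CC; bytes_emitted=10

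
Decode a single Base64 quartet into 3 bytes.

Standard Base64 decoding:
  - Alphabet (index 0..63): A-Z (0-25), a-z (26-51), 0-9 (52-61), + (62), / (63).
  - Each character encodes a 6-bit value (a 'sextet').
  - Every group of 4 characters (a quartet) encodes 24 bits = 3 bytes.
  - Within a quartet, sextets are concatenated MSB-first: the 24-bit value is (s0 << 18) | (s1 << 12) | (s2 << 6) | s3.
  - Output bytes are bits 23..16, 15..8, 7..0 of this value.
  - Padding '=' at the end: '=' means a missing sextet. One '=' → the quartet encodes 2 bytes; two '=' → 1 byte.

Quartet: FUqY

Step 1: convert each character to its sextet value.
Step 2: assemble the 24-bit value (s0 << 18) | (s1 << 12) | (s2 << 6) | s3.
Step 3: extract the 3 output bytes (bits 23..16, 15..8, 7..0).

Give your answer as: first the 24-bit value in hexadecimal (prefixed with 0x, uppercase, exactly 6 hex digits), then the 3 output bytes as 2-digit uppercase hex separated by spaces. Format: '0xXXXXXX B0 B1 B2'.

Sextets: F=5, U=20, q=42, Y=24
24-bit: (5<<18) | (20<<12) | (42<<6) | 24
      = 0x140000 | 0x014000 | 0x000A80 | 0x000018
      = 0x154A98
Bytes: (v>>16)&0xFF=15, (v>>8)&0xFF=4A, v&0xFF=98

Answer: 0x154A98 15 4A 98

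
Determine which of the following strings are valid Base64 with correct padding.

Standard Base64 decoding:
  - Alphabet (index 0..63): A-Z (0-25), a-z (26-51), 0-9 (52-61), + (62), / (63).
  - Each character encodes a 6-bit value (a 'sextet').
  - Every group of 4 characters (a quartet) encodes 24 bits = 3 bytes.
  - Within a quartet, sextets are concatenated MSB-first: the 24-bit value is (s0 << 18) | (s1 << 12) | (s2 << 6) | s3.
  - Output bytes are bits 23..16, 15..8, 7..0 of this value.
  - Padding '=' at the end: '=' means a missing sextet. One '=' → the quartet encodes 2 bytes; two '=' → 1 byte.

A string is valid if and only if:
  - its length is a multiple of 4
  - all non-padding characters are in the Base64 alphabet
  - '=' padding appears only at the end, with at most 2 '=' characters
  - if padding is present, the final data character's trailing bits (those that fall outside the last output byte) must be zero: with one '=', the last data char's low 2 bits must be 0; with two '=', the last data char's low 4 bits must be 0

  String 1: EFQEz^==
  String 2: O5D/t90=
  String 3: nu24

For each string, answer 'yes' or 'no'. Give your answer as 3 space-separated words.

String 1: 'EFQEz^==' → invalid (bad char(s): ['^'])
String 2: 'O5D/t90=' → valid
String 3: 'nu24' → valid

Answer: no yes yes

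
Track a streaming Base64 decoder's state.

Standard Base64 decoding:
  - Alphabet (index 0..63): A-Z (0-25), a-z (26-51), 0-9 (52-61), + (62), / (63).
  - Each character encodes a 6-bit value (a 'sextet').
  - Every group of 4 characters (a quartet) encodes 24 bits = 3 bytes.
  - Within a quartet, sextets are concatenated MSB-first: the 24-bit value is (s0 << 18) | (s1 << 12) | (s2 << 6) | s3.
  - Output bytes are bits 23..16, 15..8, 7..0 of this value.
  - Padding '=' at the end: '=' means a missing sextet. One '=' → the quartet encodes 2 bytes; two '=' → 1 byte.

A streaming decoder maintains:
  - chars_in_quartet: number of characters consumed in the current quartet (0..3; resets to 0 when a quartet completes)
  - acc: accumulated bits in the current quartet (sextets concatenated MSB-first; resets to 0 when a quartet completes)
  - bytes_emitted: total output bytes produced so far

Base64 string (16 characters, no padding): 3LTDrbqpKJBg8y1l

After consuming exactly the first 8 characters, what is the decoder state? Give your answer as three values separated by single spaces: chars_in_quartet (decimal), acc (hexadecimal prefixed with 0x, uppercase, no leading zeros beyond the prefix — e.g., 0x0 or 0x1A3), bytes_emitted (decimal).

Answer: 0 0x0 6

Derivation:
After char 0 ('3'=55): chars_in_quartet=1 acc=0x37 bytes_emitted=0
After char 1 ('L'=11): chars_in_quartet=2 acc=0xDCB bytes_emitted=0
After char 2 ('T'=19): chars_in_quartet=3 acc=0x372D3 bytes_emitted=0
After char 3 ('D'=3): chars_in_quartet=4 acc=0xDCB4C3 -> emit DC B4 C3, reset; bytes_emitted=3
After char 4 ('r'=43): chars_in_quartet=1 acc=0x2B bytes_emitted=3
After char 5 ('b'=27): chars_in_quartet=2 acc=0xADB bytes_emitted=3
After char 6 ('q'=42): chars_in_quartet=3 acc=0x2B6EA bytes_emitted=3
After char 7 ('p'=41): chars_in_quartet=4 acc=0xADBAA9 -> emit AD BA A9, reset; bytes_emitted=6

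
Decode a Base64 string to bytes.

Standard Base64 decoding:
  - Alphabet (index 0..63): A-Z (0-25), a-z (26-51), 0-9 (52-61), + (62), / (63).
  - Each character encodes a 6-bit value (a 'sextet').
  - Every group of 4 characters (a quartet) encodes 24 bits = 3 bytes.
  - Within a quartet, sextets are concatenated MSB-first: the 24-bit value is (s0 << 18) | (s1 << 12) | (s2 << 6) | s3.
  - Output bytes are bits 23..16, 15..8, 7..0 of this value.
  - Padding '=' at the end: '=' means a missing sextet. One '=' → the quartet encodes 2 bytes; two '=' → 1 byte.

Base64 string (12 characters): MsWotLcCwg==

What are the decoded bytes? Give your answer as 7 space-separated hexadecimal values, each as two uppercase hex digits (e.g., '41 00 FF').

After char 0 ('M'=12): chars_in_quartet=1 acc=0xC bytes_emitted=0
After char 1 ('s'=44): chars_in_quartet=2 acc=0x32C bytes_emitted=0
After char 2 ('W'=22): chars_in_quartet=3 acc=0xCB16 bytes_emitted=0
After char 3 ('o'=40): chars_in_quartet=4 acc=0x32C5A8 -> emit 32 C5 A8, reset; bytes_emitted=3
After char 4 ('t'=45): chars_in_quartet=1 acc=0x2D bytes_emitted=3
After char 5 ('L'=11): chars_in_quartet=2 acc=0xB4B bytes_emitted=3
After char 6 ('c'=28): chars_in_quartet=3 acc=0x2D2DC bytes_emitted=3
After char 7 ('C'=2): chars_in_quartet=4 acc=0xB4B702 -> emit B4 B7 02, reset; bytes_emitted=6
After char 8 ('w'=48): chars_in_quartet=1 acc=0x30 bytes_emitted=6
After char 9 ('g'=32): chars_in_quartet=2 acc=0xC20 bytes_emitted=6
Padding '==': partial quartet acc=0xC20 -> emit C2; bytes_emitted=7

Answer: 32 C5 A8 B4 B7 02 C2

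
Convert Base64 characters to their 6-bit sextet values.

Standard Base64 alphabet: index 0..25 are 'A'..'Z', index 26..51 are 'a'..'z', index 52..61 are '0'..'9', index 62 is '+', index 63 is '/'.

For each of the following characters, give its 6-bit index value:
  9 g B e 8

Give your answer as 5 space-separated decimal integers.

'9': 0..9 range, 52 + ord('9') − ord('0') = 61
'g': a..z range, 26 + ord('g') − ord('a') = 32
'B': A..Z range, ord('B') − ord('A') = 1
'e': a..z range, 26 + ord('e') − ord('a') = 30
'8': 0..9 range, 52 + ord('8') − ord('0') = 60

Answer: 61 32 1 30 60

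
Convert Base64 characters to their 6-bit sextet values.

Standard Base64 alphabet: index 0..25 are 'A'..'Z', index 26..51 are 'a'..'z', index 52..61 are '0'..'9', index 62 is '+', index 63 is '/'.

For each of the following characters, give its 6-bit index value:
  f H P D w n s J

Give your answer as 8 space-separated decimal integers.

Answer: 31 7 15 3 48 39 44 9

Derivation:
'f': a..z range, 26 + ord('f') − ord('a') = 31
'H': A..Z range, ord('H') − ord('A') = 7
'P': A..Z range, ord('P') − ord('A') = 15
'D': A..Z range, ord('D') − ord('A') = 3
'w': a..z range, 26 + ord('w') − ord('a') = 48
'n': a..z range, 26 + ord('n') − ord('a') = 39
's': a..z range, 26 + ord('s') − ord('a') = 44
'J': A..Z range, ord('J') − ord('A') = 9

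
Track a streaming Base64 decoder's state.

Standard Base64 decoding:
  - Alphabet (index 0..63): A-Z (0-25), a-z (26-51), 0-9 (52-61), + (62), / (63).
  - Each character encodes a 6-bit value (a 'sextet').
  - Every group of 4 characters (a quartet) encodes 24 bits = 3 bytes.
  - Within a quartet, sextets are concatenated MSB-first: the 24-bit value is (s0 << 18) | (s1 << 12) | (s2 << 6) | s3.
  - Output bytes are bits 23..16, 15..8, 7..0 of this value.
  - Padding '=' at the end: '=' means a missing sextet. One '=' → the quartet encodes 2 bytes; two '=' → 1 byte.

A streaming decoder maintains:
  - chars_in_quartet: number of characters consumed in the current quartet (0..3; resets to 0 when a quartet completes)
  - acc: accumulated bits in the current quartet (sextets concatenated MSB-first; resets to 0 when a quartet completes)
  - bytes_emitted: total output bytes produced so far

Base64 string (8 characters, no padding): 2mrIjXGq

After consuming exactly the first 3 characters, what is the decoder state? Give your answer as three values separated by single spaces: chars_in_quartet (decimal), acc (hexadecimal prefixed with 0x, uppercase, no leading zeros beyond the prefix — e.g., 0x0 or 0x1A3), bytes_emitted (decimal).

After char 0 ('2'=54): chars_in_quartet=1 acc=0x36 bytes_emitted=0
After char 1 ('m'=38): chars_in_quartet=2 acc=0xDA6 bytes_emitted=0
After char 2 ('r'=43): chars_in_quartet=3 acc=0x369AB bytes_emitted=0

Answer: 3 0x369AB 0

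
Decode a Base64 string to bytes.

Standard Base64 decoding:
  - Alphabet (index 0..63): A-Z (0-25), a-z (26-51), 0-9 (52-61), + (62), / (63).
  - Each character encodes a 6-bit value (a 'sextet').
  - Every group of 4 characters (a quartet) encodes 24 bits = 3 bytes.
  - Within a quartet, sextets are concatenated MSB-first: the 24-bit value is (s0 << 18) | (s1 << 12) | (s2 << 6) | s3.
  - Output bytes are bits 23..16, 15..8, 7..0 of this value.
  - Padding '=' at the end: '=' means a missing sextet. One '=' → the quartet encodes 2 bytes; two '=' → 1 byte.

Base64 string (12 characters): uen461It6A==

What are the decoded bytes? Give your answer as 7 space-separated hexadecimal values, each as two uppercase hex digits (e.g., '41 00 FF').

After char 0 ('u'=46): chars_in_quartet=1 acc=0x2E bytes_emitted=0
After char 1 ('e'=30): chars_in_quartet=2 acc=0xB9E bytes_emitted=0
After char 2 ('n'=39): chars_in_quartet=3 acc=0x2E7A7 bytes_emitted=0
After char 3 ('4'=56): chars_in_quartet=4 acc=0xB9E9F8 -> emit B9 E9 F8, reset; bytes_emitted=3
After char 4 ('6'=58): chars_in_quartet=1 acc=0x3A bytes_emitted=3
After char 5 ('1'=53): chars_in_quartet=2 acc=0xEB5 bytes_emitted=3
After char 6 ('I'=8): chars_in_quartet=3 acc=0x3AD48 bytes_emitted=3
After char 7 ('t'=45): chars_in_quartet=4 acc=0xEB522D -> emit EB 52 2D, reset; bytes_emitted=6
After char 8 ('6'=58): chars_in_quartet=1 acc=0x3A bytes_emitted=6
After char 9 ('A'=0): chars_in_quartet=2 acc=0xE80 bytes_emitted=6
Padding '==': partial quartet acc=0xE80 -> emit E8; bytes_emitted=7

Answer: B9 E9 F8 EB 52 2D E8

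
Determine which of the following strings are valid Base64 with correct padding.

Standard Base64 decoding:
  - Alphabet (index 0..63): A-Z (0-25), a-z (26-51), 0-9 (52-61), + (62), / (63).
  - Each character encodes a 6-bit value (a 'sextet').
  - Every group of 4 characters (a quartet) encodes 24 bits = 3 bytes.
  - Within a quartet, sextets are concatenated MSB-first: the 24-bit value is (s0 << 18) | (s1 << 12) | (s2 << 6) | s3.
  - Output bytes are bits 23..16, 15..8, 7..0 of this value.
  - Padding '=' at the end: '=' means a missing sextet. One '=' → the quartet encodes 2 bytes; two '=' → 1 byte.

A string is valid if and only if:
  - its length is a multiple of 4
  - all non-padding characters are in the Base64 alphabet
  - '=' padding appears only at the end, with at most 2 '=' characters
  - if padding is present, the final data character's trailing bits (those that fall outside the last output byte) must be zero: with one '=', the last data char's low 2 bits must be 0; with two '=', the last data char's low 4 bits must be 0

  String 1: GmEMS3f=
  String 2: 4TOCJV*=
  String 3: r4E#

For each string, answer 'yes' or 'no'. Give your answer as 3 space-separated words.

Answer: no no no

Derivation:
String 1: 'GmEMS3f=' → invalid (bad trailing bits)
String 2: '4TOCJV*=' → invalid (bad char(s): ['*'])
String 3: 'r4E#' → invalid (bad char(s): ['#'])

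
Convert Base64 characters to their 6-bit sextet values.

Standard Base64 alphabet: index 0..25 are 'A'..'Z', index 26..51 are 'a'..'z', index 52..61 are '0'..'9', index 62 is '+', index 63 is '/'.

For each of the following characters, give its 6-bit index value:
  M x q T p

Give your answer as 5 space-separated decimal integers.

Answer: 12 49 42 19 41

Derivation:
'M': A..Z range, ord('M') − ord('A') = 12
'x': a..z range, 26 + ord('x') − ord('a') = 49
'q': a..z range, 26 + ord('q') − ord('a') = 42
'T': A..Z range, ord('T') − ord('A') = 19
'p': a..z range, 26 + ord('p') − ord('a') = 41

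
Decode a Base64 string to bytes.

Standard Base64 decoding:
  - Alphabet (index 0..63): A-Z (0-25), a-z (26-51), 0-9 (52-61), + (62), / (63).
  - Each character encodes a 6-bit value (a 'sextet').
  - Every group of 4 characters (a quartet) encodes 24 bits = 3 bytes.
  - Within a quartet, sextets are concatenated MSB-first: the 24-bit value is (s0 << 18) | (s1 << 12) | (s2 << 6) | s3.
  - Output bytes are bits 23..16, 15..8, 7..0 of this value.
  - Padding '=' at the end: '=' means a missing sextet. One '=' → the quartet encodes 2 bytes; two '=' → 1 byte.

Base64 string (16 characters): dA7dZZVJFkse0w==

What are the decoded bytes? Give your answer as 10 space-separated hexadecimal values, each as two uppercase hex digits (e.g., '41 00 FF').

After char 0 ('d'=29): chars_in_quartet=1 acc=0x1D bytes_emitted=0
After char 1 ('A'=0): chars_in_quartet=2 acc=0x740 bytes_emitted=0
After char 2 ('7'=59): chars_in_quartet=3 acc=0x1D03B bytes_emitted=0
After char 3 ('d'=29): chars_in_quartet=4 acc=0x740EDD -> emit 74 0E DD, reset; bytes_emitted=3
After char 4 ('Z'=25): chars_in_quartet=1 acc=0x19 bytes_emitted=3
After char 5 ('Z'=25): chars_in_quartet=2 acc=0x659 bytes_emitted=3
After char 6 ('V'=21): chars_in_quartet=3 acc=0x19655 bytes_emitted=3
After char 7 ('J'=9): chars_in_quartet=4 acc=0x659549 -> emit 65 95 49, reset; bytes_emitted=6
After char 8 ('F'=5): chars_in_quartet=1 acc=0x5 bytes_emitted=6
After char 9 ('k'=36): chars_in_quartet=2 acc=0x164 bytes_emitted=6
After char 10 ('s'=44): chars_in_quartet=3 acc=0x592C bytes_emitted=6
After char 11 ('e'=30): chars_in_quartet=4 acc=0x164B1E -> emit 16 4B 1E, reset; bytes_emitted=9
After char 12 ('0'=52): chars_in_quartet=1 acc=0x34 bytes_emitted=9
After char 13 ('w'=48): chars_in_quartet=2 acc=0xD30 bytes_emitted=9
Padding '==': partial quartet acc=0xD30 -> emit D3; bytes_emitted=10

Answer: 74 0E DD 65 95 49 16 4B 1E D3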